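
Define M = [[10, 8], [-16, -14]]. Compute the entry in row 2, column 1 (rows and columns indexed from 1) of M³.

Characteristic polynomial: t^2 + 4t - 12 = (t - 2)(t + 6), so the eigenvalues are -6, 2.
t=2: eigenvector (1, -1).
t=-6: eigenvector (-1, 2).
P = [[1, -1], [-1, 2]], D = diag(2, -6), P⁻¹ = [[2, 1], [1, 1]].
M³ = P·diag(8, -216)·P⁻¹ = [[232, 224], [-448, -440]].
The requested entry is -448.

-448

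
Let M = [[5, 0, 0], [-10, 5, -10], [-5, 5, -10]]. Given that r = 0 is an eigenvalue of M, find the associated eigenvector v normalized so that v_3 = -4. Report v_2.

M = [[5, 0, 0], [-10, 5, -10], [-5, 5, -10]].
Solving (M)v = 0 gives the eigenspace spanned by (0, -8, -4).
With v_3 = -4, v = (0, -8, -4), so v_2 = -8.

-8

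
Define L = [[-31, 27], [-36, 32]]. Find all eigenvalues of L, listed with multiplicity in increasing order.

Characteristic polynomial: p(r) = r^2 - r - 20 = (r - 5)(r + 4).
Roots (with multiplicity): -4, 5.

-4, 5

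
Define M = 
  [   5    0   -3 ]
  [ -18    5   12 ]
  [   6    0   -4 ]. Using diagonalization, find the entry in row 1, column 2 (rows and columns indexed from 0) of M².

Characteristic polynomial: r^3 - 6r^2 + 3r + 10 = (r - 5)(r - 2)(r + 1), so the eigenvalues are -1, 2, 5.
r=5: eigenvector (0, 1, 0).
r=2: eigenvector (1, 2, 1).
r=-1: eigenvector (1, -1, 2).
P = [[0, 1, 1], [1, 2, -1], [0, 1, 2]], D = diag(5, 2, -1), P⁻¹ = [[-5, 1, 3], [2, 0, -1], [-1, 0, 1]].
M² = P·diag(25, 4, 1)·P⁻¹ = [[7, 0, -3], [-108, 25, 66], [6, 0, -2]].
The requested entry is 66.

66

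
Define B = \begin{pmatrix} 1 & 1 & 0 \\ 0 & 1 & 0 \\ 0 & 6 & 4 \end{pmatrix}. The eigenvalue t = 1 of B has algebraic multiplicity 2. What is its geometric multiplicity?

B − 1I = [[0, 1, 0], [0, 0, 0], [0, 6, 3]].
This matrix has rank 2, so its null space has dimension 3 − 2 = 1.

1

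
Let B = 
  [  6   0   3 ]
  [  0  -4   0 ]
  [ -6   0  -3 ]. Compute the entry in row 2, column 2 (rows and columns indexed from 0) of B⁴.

-81

Characteristic polynomial: t^3 + t^2 - 12t = t(t - 3)(t + 4), so the eigenvalues are -4, 0, 3.
t=0: eigenvector (1, 0, -2).
t=-4: eigenvector (0, 1, 0).
t=3: eigenvector (1, 0, -1).
P = [[1, 0, 1], [0, 1, 0], [-2, 0, -1]], D = diag(0, -4, 3), P⁻¹ = [[-1, 0, -1], [0, 1, 0], [2, 0, 1]].
B⁴ = P·diag(0, 256, 81)·P⁻¹ = [[162, 0, 81], [0, 256, 0], [-162, 0, -81]].
The requested entry is -81.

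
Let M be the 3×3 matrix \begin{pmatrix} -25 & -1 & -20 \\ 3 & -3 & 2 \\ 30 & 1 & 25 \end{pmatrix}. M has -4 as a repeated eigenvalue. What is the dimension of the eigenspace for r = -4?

1

M + 4I = [[-21, -1, -20], [3, 1, 2], [30, 1, 29]].
This matrix has rank 2, so its null space has dimension 3 − 2 = 1.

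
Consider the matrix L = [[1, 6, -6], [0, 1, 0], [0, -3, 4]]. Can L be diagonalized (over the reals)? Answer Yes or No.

Yes

Characteristic polynomial: p(r) = r^3 - 6r^2 + 9r - 4 = (r - 4)(r - 1)^2.
r = 1 has algebraic multiplicity 2; rank(L − 1I) = 1, so geometric multiplicity = 2.
Every eigenvalue has geometric = algebraic multiplicity, so L is diagonalizable.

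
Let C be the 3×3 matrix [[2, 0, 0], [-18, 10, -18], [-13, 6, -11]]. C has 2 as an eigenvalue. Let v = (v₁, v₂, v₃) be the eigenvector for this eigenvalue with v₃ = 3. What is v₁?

-3

C − 2I = [[0, 0, 0], [-18, 8, -18], [-13, 6, -13]].
Solving (C − 2I)v = 0 gives the eigenspace spanned by (-3, 0, 3).
With v₃ = 3, v = (-3, 0, 3), so v₁ = -3.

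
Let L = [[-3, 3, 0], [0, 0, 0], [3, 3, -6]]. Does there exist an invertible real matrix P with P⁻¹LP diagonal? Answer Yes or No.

Characteristic polynomial: p(r) = r^3 + 9r^2 + 18r = r(r + 3)(r + 6).
All 3 eigenvalues are distinct, so L is diagonalizable.

Yes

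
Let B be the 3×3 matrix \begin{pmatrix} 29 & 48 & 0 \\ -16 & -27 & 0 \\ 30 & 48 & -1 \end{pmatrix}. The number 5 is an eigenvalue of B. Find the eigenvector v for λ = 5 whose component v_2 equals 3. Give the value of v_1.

-6

B − 5I = [[24, 48, 0], [-16, -32, 0], [30, 48, -6]].
Solving (B − 5I)v = 0 gives the eigenspace spanned by (-6, 3, -6).
With v_2 = 3, v = (-6, 3, -6), so v_1 = -6.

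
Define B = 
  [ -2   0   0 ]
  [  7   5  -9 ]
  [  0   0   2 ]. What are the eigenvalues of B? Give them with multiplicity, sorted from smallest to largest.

-2, 2, 5

Characteristic polynomial: p(r) = r^3 - 5r^2 - 4r + 20 = (r - 5)(r - 2)(r + 2).
Roots (with multiplicity): -2, 2, 5.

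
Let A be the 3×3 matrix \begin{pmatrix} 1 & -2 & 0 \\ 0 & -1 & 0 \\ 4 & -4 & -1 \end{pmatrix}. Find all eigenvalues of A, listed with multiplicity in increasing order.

-1, -1, 1

Characteristic polynomial: p(t) = t^3 + t^2 - t - 1 = (t - 1)(t + 1)^2.
Roots (with multiplicity): -1, -1, 1.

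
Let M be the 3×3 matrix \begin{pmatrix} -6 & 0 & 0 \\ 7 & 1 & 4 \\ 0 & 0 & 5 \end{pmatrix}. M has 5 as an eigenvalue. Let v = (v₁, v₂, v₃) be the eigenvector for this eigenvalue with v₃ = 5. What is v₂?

M − 5I = [[-11, 0, 0], [7, -4, 4], [0, 0, 0]].
Solving (M − 5I)v = 0 gives the eigenspace spanned by (0, 5, 5).
With v₃ = 5, v = (0, 5, 5), so v₂ = 5.

5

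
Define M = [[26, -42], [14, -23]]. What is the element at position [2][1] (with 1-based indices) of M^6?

31122

Characteristic polynomial: μ^2 - 3μ - 10 = (μ - 5)(μ + 2), so the eigenvalues are -2, 5.
μ=5: eigenvector (-2, -1).
μ=-2: eigenvector (-3, -2).
P = [[-2, -3], [-1, -2]], D = diag(5, -2), P⁻¹ = [[-2, 3], [1, -2]].
M⁶ = P·diag(15625, 64)·P⁻¹ = [[62308, -93366], [31122, -46619]].
The requested entry is 31122.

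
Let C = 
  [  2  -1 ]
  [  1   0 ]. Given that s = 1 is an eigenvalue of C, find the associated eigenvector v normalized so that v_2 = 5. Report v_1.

C − 1I = [[1, -1], [1, -1]].
Solving (C − 1I)v = 0 gives the eigenspace spanned by (5, 5).
With v_2 = 5, v = (5, 5), so v_1 = 5.

5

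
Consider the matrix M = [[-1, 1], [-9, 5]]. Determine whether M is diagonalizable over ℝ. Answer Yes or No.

No

Characteristic polynomial: p(λ) = λ^2 - 4λ + 4 = (λ - 2)^2.
λ = 2 has algebraic multiplicity 2; rank(M − 2I) = 1, so geometric multiplicity = 1.
Geometric multiplicity < algebraic multiplicity, so M is not diagonalizable.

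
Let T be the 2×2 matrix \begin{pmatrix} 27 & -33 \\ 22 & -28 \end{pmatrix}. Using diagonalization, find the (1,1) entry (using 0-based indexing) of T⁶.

108718

Characteristic polynomial: r^2 + r - 30 = (r - 5)(r + 6), so the eigenvalues are -6, 5.
r=5: eigenvector (3, 2).
r=-6: eigenvector (1, 1).
P = [[3, 1], [2, 1]], D = diag(5, -6), P⁻¹ = [[1, -1], [-2, 3]].
T⁶ = P·diag(15625, 46656)·P⁻¹ = [[-46437, 93093], [-62062, 108718]].
The requested entry is 108718.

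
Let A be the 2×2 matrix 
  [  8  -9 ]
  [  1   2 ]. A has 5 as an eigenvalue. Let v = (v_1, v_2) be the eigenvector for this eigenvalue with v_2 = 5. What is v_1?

15

A − 5I = [[3, -9], [1, -3]].
Solving (A − 5I)v = 0 gives the eigenspace spanned by (15, 5).
With v_2 = 5, v = (15, 5), so v_1 = 15.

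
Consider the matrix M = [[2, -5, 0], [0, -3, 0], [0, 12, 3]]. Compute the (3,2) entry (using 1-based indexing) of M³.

Characteristic polynomial: t^3 - 2t^2 - 9t + 18 = (t - 3)(t - 2)(t + 3), so the eigenvalues are -3, 2, 3.
t=2: eigenvector (1, 0, 0).
t=-3: eigenvector (1, 1, -2).
t=3: eigenvector (0, 0, 1).
P = [[1, 1, 0], [0, 1, 0], [0, -2, 1]], D = diag(2, -3, 3), P⁻¹ = [[1, -1, 0], [0, 1, 0], [0, 2, 1]].
M³ = P·diag(8, -27, 27)·P⁻¹ = [[8, -35, 0], [0, -27, 0], [0, 108, 27]].
The requested entry is 108.

108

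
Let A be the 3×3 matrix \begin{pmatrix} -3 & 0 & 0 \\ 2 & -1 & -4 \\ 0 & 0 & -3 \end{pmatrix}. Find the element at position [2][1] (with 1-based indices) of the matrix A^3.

26

Characteristic polynomial: r^3 + 7r^2 + 15r + 9 = (r + 1)(r + 3)^2, so the eigenvalues are -3, -3, -1.
r=-3: eigenvector (2, 0, 1).
r=-1: eigenvector (0, 1, 0).
r=-3: eigenvector (-3, -1, -2).
P = [[2, 0, -3], [0, 1, -1], [1, 0, -2]], D = diag(-3, -1, -3), P⁻¹ = [[2, 0, -3], [1, 1, -2], [1, 0, -2]].
A³ = P·diag(-27, -1, -27)·P⁻¹ = [[-27, 0, 0], [26, -1, -52], [0, 0, -27]].
The requested entry is 26.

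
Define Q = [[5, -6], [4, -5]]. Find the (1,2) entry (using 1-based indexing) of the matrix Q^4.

0

Characteristic polynomial: μ^2 - 1 = (μ - 1)(μ + 1), so the eigenvalues are -1, 1.
μ=1: eigenvector (-3, -2).
μ=-1: eigenvector (1, 1).
P = [[-3, 1], [-2, 1]], D = diag(1, -1), P⁻¹ = [[-1, 1], [-2, 3]].
Q⁴ = P·diag(1, 1)·P⁻¹ = [[1, 0], [0, 1]].
The requested entry is 0.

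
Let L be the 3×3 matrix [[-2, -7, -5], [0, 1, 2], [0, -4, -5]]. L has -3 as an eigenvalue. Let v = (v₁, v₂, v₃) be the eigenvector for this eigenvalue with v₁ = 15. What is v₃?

L + 3I = [[1, -7, -5], [0, 4, 2], [0, -4, -2]].
Solving (L + 3I)v = 0 gives the eigenspace spanned by (15, -5, 10).
With v₁ = 15, v = (15, -5, 10), so v₃ = 10.

10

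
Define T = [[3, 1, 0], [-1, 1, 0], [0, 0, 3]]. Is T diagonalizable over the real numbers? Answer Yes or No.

Characteristic polynomial: p(s) = s^3 - 7s^2 + 16s - 12 = (s - 3)(s - 2)^2.
s = 2 has algebraic multiplicity 2; rank(T − 2I) = 2, so geometric multiplicity = 1.
Geometric multiplicity < algebraic multiplicity, so T is not diagonalizable.

No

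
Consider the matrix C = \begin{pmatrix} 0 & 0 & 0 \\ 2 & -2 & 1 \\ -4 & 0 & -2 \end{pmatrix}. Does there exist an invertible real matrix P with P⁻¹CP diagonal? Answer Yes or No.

No

Characteristic polynomial: p(s) = s^3 + 4s^2 + 4s = s(s + 2)^2.
s = -2 has algebraic multiplicity 2; rank(C + 2I) = 2, so geometric multiplicity = 1.
Geometric multiplicity < algebraic multiplicity, so C is not diagonalizable.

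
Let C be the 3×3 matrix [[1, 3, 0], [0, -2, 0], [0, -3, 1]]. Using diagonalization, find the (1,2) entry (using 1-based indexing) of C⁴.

Characteristic polynomial: s^3 - 3s + 2 = (s - 1)^2(s + 2), so the eigenvalues are -2, 1, 1.
s=1: eigenvector (1, 0, -1).
s=-2: eigenvector (-1, 1, 1).
s=1: eigenvector (0, 0, 1).
P = [[1, -1, 0], [0, 1, 0], [-1, 1, 1]], D = diag(1, -2, 1), P⁻¹ = [[1, 1, 0], [0, 1, 0], [1, 0, 1]].
C⁴ = P·diag(1, 16, 1)·P⁻¹ = [[1, -15, 0], [0, 16, 0], [0, 15, 1]].
The requested entry is -15.

-15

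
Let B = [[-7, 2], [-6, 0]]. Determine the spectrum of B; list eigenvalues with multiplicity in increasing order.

-4, -3

Characteristic polynomial: p(r) = r^2 + 7r + 12 = (r + 3)(r + 4).
Roots (with multiplicity): -4, -3.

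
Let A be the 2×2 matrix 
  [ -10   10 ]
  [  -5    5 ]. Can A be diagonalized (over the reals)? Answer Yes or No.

Yes

Characteristic polynomial: p(λ) = λ^2 + 5λ = λ(λ + 5).
All 2 eigenvalues are distinct, so A is diagonalizable.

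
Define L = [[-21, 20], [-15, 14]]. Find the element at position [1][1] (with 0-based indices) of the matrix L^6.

-139964

Characteristic polynomial: s^2 + 7s + 6 = (s + 1)(s + 6), so the eigenvalues are -6, -1.
s=-1: eigenvector (1, 1).
s=-6: eigenvector (4, 3).
P = [[1, 4], [1, 3]], D = diag(-1, -6), P⁻¹ = [[-3, 4], [1, -1]].
L⁶ = P·diag(1, 46656)·P⁻¹ = [[186621, -186620], [139965, -139964]].
The requested entry is -139964.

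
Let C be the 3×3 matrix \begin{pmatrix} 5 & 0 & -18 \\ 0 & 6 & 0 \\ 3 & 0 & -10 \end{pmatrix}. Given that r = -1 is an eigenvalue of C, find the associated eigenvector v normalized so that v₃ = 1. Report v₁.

C + 1I = [[6, 0, -18], [0, 7, 0], [3, 0, -9]].
Solving (C + 1I)v = 0 gives the eigenspace spanned by (3, 0, 1).
With v₃ = 1, v = (3, 0, 1), so v₁ = 3.

3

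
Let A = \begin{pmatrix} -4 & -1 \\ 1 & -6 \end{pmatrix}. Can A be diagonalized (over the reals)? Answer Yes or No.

No

Characteristic polynomial: p(s) = s^2 + 10s + 25 = (s + 5)^2.
s = -5 has algebraic multiplicity 2; rank(A + 5I) = 1, so geometric multiplicity = 1.
Geometric multiplicity < algebraic multiplicity, so A is not diagonalizable.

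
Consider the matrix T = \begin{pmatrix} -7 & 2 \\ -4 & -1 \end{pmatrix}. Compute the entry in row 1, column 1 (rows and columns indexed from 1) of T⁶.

Characteristic polynomial: s^2 + 8s + 15 = (s + 3)(s + 5), so the eigenvalues are -5, -3.
s=-3: eigenvector (-1, -2).
s=-5: eigenvector (1, 1).
P = [[-1, 1], [-2, 1]], D = diag(-3, -5), P⁻¹ = [[1, -1], [2, -1]].
T⁶ = P·diag(729, 15625)·P⁻¹ = [[30521, -14896], [29792, -14167]].
The requested entry is 30521.

30521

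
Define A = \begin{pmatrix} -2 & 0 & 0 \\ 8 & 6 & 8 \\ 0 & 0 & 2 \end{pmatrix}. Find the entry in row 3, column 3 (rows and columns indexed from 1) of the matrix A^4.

Characteristic polynomial: t^3 - 6t^2 - 4t + 24 = (t - 6)(t - 2)(t + 2), so the eigenvalues are -2, 2, 6.
t=-2: eigenvector (1, -1, 0).
t=6: eigenvector (0, 1, 0).
t=2: eigenvector (0, -2, 1).
P = [[1, 0, 0], [-1, 1, -2], [0, 0, 1]], D = diag(-2, 6, 2), P⁻¹ = [[1, 0, 0], [1, 1, 2], [0, 0, 1]].
A⁴ = P·diag(16, 1296, 16)·P⁻¹ = [[16, 0, 0], [1280, 1296, 2560], [0, 0, 16]].
The requested entry is 16.

16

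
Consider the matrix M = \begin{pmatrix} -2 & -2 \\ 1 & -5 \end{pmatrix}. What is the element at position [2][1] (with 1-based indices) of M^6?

-3367

Characteristic polynomial: λ^2 + 7λ + 12 = (λ + 3)(λ + 4), so the eigenvalues are -4, -3.
λ=-4: eigenvector (1, 1).
λ=-3: eigenvector (-2, -1).
P = [[1, -2], [1, -1]], D = diag(-4, -3), P⁻¹ = [[-1, 2], [-1, 1]].
M⁶ = P·diag(4096, 729)·P⁻¹ = [[-2638, 6734], [-3367, 7463]].
The requested entry is -3367.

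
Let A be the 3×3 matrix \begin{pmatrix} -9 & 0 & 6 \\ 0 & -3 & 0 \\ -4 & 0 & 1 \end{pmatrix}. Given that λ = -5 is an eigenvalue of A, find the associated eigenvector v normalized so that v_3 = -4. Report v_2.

0

A + 5I = [[-4, 0, 6], [0, 2, 0], [-4, 0, 6]].
Solving (A + 5I)v = 0 gives the eigenspace spanned by (-6, 0, -4).
With v_3 = -4, v = (-6, 0, -4), so v_2 = 0.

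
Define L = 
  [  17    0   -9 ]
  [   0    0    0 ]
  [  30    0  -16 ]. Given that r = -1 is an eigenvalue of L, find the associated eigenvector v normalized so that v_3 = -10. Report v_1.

L + 1I = [[18, 0, -9], [0, 1, 0], [30, 0, -15]].
Solving (L + 1I)v = 0 gives the eigenspace spanned by (-5, 0, -10).
With v_3 = -10, v = (-5, 0, -10), so v_1 = -5.

-5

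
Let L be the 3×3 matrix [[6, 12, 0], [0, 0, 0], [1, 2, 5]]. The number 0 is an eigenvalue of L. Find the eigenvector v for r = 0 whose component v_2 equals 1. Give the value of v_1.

-2

L = [[6, 12, 0], [0, 0, 0], [1, 2, 5]].
Solving (L)v = 0 gives the eigenspace spanned by (-2, 1, 0).
With v_2 = 1, v = (-2, 1, 0), so v_1 = -2.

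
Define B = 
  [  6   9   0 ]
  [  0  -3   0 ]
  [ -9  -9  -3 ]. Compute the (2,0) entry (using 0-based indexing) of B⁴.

-1215

Characteristic polynomial: r^3 - 27r - 54 = (r - 6)(r + 3)^2, so the eigenvalues are -3, -3, 6.
r=6: eigenvector (1, 0, -1).
r=-3: eigenvector (-1, 1, 0).
r=-3: eigenvector (0, 0, 1).
P = [[1, -1, 0], [0, 1, 0], [-1, 0, 1]], D = diag(6, -3, -3), P⁻¹ = [[1, 1, 0], [0, 1, 0], [1, 1, 1]].
B⁴ = P·diag(1296, 81, 81)·P⁻¹ = [[1296, 1215, 0], [0, 81, 0], [-1215, -1215, 81]].
The requested entry is -1215.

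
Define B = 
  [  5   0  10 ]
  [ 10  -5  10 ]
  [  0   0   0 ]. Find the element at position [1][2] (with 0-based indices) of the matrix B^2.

Characteristic polynomial: t^3 - 25t = t(t - 5)(t + 5), so the eigenvalues are -5, 0, 5.
t=5: eigenvector (1, 1, 0).
t=-5: eigenvector (0, 1, 0).
t=0: eigenvector (-2, -2, 1).
P = [[1, 0, -2], [1, 1, -2], [0, 0, 1]], D = diag(5, -5, 0), P⁻¹ = [[1, 0, 2], [-1, 1, 0], [0, 0, 1]].
B² = P·diag(25, 25, 0)·P⁻¹ = [[25, 0, 50], [0, 25, 50], [0, 0, 0]].
The requested entry is 50.

50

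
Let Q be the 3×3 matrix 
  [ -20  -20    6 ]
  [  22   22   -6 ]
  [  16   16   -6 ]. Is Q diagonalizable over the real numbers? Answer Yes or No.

Characteristic polynomial: p(t) = t^3 + 4t^2 - 12t = t(t - 2)(t + 6).
All 3 eigenvalues are distinct, so Q is diagonalizable.

Yes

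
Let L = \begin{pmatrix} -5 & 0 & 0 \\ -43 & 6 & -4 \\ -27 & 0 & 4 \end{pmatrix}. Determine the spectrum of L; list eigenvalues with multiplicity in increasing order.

-5, 4, 6

Characteristic polynomial: p(λ) = λ^3 - 5λ^2 - 26λ + 120 = (λ - 6)(λ - 4)(λ + 5).
Roots (with multiplicity): -5, 4, 6.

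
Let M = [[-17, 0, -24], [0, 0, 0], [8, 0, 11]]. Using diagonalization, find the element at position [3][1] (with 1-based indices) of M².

-48

Characteristic polynomial: t^3 + 6t^2 + 5t = t(t + 1)(t + 5), so the eigenvalues are -5, -1, 0.
t=-1: eigenvector (-3, 0, 2).
t=-5: eigenvector (-2, 0, 1).
t=0: eigenvector (0, 1, 0).
P = [[-3, -2, 0], [0, 0, 1], [2, 1, 0]], D = diag(-1, -5, 0), P⁻¹ = [[1, 0, 2], [-2, 0, -3], [0, 1, 0]].
M² = P·diag(1, 25, 0)·P⁻¹ = [[97, 0, 144], [0, 0, 0], [-48, 0, -71]].
The requested entry is -48.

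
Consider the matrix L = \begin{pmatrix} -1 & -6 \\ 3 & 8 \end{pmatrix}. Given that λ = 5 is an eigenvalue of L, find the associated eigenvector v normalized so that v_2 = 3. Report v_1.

-3

L − 5I = [[-6, -6], [3, 3]].
Solving (L − 5I)v = 0 gives the eigenspace spanned by (-3, 3).
With v_2 = 3, v = (-3, 3), so v_1 = -3.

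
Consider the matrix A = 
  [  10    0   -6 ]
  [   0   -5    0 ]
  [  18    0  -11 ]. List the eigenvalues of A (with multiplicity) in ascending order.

Characteristic polynomial: p(λ) = λ^3 + 6λ^2 + 3λ - 10 = (λ - 1)(λ + 2)(λ + 5).
Roots (with multiplicity): -5, -2, 1.

-5, -2, 1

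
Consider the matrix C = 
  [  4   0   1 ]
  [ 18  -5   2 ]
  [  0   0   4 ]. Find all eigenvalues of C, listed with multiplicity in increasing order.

Characteristic polynomial: p(r) = r^3 - 3r^2 - 24r + 80 = (r - 4)^2(r + 5).
Roots (with multiplicity): -5, 4, 4.

-5, 4, 4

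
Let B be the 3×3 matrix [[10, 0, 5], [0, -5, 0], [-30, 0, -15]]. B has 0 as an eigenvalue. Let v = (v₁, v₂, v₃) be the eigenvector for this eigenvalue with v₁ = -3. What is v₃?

6

B = [[10, 0, 5], [0, -5, 0], [-30, 0, -15]].
Solving (B)v = 0 gives the eigenspace spanned by (-3, 0, 6).
With v₁ = -3, v = (-3, 0, 6), so v₃ = 6.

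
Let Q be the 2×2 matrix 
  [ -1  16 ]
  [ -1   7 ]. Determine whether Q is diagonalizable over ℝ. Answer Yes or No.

No

Characteristic polynomial: p(μ) = μ^2 - 6μ + 9 = (μ - 3)^2.
μ = 3 has algebraic multiplicity 2; rank(Q − 3I) = 1, so geometric multiplicity = 1.
Geometric multiplicity < algebraic multiplicity, so Q is not diagonalizable.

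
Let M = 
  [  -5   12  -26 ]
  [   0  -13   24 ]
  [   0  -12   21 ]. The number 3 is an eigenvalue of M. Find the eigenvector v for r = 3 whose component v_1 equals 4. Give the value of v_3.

-4

M − 3I = [[-8, 12, -26], [0, -16, 24], [0, -12, 18]].
Solving (M − 3I)v = 0 gives the eigenspace spanned by (4, -6, -4).
With v_1 = 4, v = (4, -6, -4), so v_3 = -4.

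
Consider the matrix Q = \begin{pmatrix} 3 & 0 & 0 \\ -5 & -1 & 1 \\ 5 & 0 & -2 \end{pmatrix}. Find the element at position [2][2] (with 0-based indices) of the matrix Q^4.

Characteristic polynomial: μ^3 - 7μ - 6 = (μ - 3)(μ + 1)(μ + 2), so the eigenvalues are -2, -1, 3.
μ=3: eigenvector (1, -1, 1).
μ=-1: eigenvector (0, 1, 0).
μ=-2: eigenvector (0, -1, 1).
P = [[1, 0, 0], [-1, 1, -1], [1, 0, 1]], D = diag(3, -1, -2), P⁻¹ = [[1, 0, 0], [0, 1, 1], [-1, 0, 1]].
Q⁴ = P·diag(81, 1, 16)·P⁻¹ = [[81, 0, 0], [-65, 1, -15], [65, 0, 16]].
The requested entry is 16.

16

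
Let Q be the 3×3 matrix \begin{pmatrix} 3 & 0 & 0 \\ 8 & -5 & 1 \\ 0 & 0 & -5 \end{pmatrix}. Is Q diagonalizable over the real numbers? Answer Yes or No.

No

Characteristic polynomial: p(t) = t^3 + 7t^2 - 5t - 75 = (t - 3)(t + 5)^2.
t = -5 has algebraic multiplicity 2; rank(Q + 5I) = 2, so geometric multiplicity = 1.
Geometric multiplicity < algebraic multiplicity, so Q is not diagonalizable.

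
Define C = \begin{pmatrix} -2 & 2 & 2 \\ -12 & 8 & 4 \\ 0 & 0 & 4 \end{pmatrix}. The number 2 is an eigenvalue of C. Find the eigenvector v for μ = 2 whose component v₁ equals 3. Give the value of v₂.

C − 2I = [[-4, 2, 2], [-12, 6, 4], [0, 0, 2]].
Solving (C − 2I)v = 0 gives the eigenspace spanned by (3, 6, 0).
With v₁ = 3, v = (3, 6, 0), so v₂ = 6.

6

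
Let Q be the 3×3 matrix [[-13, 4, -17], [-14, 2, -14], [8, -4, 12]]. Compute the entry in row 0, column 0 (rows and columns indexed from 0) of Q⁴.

-335

Characteristic polynomial: r^3 - r^2 - 22r + 40 = (r - 4)(r - 2)(r + 5), so the eigenvalues are -5, 2, 4.
r=-5: eigenvector (1, 2, 0).
r=2: eigenvector (-2, 1, 2).
r=4: eigenvector (-1, 0, 1).
P = [[1, -2, -1], [2, 1, 0], [0, 2, 1]], D = diag(-5, 2, 4), P⁻¹ = [[1, 0, 1], [-2, 1, -2], [4, -2, 5]].
Q⁴ = P·diag(625, 16, 256)·P⁻¹ = [[-335, 480, -591], [1218, 16, 1218], [960, -480, 1216]].
The requested entry is -335.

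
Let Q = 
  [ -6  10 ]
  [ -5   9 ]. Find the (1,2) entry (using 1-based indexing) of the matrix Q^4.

Characteristic polynomial: r^2 - 3r - 4 = (r - 4)(r + 1), so the eigenvalues are -1, 4.
r=4: eigenvector (-1, -1).
r=-1: eigenvector (2, 1).
P = [[-1, 2], [-1, 1]], D = diag(4, -1), P⁻¹ = [[1, -2], [1, -1]].
Q⁴ = P·diag(256, 1)·P⁻¹ = [[-254, 510], [-255, 511]].
The requested entry is 510.

510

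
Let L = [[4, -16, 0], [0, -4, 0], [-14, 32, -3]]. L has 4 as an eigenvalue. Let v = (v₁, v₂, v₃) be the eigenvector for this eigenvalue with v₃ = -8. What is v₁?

L − 4I = [[0, -16, 0], [0, -8, 0], [-14, 32, -7]].
Solving (L − 4I)v = 0 gives the eigenspace spanned by (4, 0, -8).
With v₃ = -8, v = (4, 0, -8), so v₁ = 4.

4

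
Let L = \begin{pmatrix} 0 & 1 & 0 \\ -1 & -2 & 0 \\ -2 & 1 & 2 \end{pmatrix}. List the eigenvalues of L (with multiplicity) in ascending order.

Characteristic polynomial: p(s) = s^3 - 3s - 2 = (s - 2)(s + 1)^2.
Roots (with multiplicity): -1, -1, 2.

-1, -1, 2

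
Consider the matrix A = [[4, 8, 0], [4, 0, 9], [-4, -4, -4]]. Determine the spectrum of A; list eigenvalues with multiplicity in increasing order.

-4, 2, 2

Characteristic polynomial: p(t) = t^3 - 12t + 16 = (t - 2)^2(t + 4).
Roots (with multiplicity): -4, 2, 2.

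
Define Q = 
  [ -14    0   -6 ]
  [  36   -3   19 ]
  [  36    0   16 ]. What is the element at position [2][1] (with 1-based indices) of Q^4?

Characteristic polynomial: s^3 + s^2 - 14s - 24 = (s - 4)(s + 2)(s + 3), so the eigenvalues are -3, -2, 4.
s=-3: eigenvector (0, 1, 0).
s=-2: eigenvector (1, -2, -2).
s=4: eigenvector (-1, 3, 3).
P = [[0, 1, -1], [1, -2, 3], [0, -2, 3]], D = diag(-3, -2, 4), P⁻¹ = [[0, 1, -1], [3, 0, 1], [2, 0, 1]].
Q⁴ = P·diag(81, 16, 256)·P⁻¹ = [[-464, 0, -240], [1440, 81, 655], [1440, 0, 736]].
The requested entry is 1440.

1440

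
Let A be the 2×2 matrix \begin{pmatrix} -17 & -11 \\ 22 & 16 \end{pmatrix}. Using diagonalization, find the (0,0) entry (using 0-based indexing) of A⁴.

1967

Characteristic polynomial: r^2 + r - 30 = (r - 5)(r + 6), so the eigenvalues are -6, 5.
r=5: eigenvector (-1, 2).
r=-6: eigenvector (1, -1).
P = [[-1, 1], [2, -1]], D = diag(5, -6), P⁻¹ = [[1, 1], [2, 1]].
A⁴ = P·diag(625, 1296)·P⁻¹ = [[1967, 671], [-1342, -46]].
The requested entry is 1967.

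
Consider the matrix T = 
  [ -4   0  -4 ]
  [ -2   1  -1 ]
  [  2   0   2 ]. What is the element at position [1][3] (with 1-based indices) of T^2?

8

Characteristic polynomial: r^3 + r^2 - 2r = r(r - 1)(r + 2), so the eigenvalues are -2, 0, 1.
r=0: eigenvector (-1, -1, 1).
r=1: eigenvector (0, 1, 0).
r=-2: eigenvector (-2, -1, 1).
P = [[-1, 0, -2], [-1, 1, -1], [1, 0, 1]], D = diag(0, 1, -2), P⁻¹ = [[1, 0, 2], [0, 1, 1], [-1, 0, -1]].
T² = P·diag(0, 1, 4)·P⁻¹ = [[8, 0, 8], [4, 1, 5], [-4, 0, -4]].
The requested entry is 8.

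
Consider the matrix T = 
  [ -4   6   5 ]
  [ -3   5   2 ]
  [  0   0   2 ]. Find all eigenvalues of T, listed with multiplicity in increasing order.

Characteristic polynomial: p(λ) = λ^3 - 3λ^2 + 4 = (λ - 2)^2(λ + 1).
Roots (with multiplicity): -1, 2, 2.

-1, 2, 2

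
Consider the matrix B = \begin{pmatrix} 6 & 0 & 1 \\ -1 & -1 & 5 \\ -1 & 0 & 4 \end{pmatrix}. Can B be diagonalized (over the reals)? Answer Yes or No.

No

Characteristic polynomial: p(t) = t^3 - 9t^2 + 15t + 25 = (t - 5)^2(t + 1).
t = 5 has algebraic multiplicity 2; rank(B − 5I) = 2, so geometric multiplicity = 1.
Geometric multiplicity < algebraic multiplicity, so B is not diagonalizable.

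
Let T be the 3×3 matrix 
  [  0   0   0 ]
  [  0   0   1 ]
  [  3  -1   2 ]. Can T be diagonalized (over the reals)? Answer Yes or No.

Characteristic polynomial: p(μ) = μ^3 - 2μ^2 + μ = μ(μ - 1)^2.
μ = 1 has algebraic multiplicity 2; rank(T − 1I) = 2, so geometric multiplicity = 1.
Geometric multiplicity < algebraic multiplicity, so T is not diagonalizable.

No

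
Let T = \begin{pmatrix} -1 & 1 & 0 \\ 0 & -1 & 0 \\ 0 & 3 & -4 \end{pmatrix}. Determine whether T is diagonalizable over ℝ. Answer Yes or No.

Characteristic polynomial: p(r) = r^3 + 6r^2 + 9r + 4 = (r + 1)^2(r + 4).
r = -1 has algebraic multiplicity 2; rank(T + 1I) = 2, so geometric multiplicity = 1.
Geometric multiplicity < algebraic multiplicity, so T is not diagonalizable.

No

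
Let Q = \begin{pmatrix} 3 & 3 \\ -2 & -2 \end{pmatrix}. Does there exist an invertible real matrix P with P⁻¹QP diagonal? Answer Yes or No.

Characteristic polynomial: p(λ) = λ^2 - λ = λ(λ - 1).
All 2 eigenvalues are distinct, so Q is diagonalizable.

Yes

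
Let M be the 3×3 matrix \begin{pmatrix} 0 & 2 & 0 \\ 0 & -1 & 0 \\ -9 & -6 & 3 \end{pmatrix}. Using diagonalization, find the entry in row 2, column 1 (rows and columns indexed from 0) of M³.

-78

Characteristic polynomial: s^3 - 2s^2 - 3s = s(s - 3)(s + 1), so the eigenvalues are -1, 0, 3.
s=0: eigenvector (1, 0, 3).
s=-1: eigenvector (-2, 1, -3).
s=3: eigenvector (0, 0, 1).
P = [[1, -2, 0], [0, 1, 0], [3, -3, 1]], D = diag(0, -1, 3), P⁻¹ = [[1, 2, 0], [0, 1, 0], [-3, -3, 1]].
M³ = P·diag(0, -1, 27)·P⁻¹ = [[0, 2, 0], [0, -1, 0], [-81, -78, 27]].
The requested entry is -78.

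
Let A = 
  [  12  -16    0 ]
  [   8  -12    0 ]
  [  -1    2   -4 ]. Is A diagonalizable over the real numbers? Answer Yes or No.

Characteristic polynomial: p(r) = r^3 + 4r^2 - 16r - 64 = (r - 4)(r + 4)^2.
r = -4 has algebraic multiplicity 2; rank(A + 4I) = 2, so geometric multiplicity = 1.
Geometric multiplicity < algebraic multiplicity, so A is not diagonalizable.

No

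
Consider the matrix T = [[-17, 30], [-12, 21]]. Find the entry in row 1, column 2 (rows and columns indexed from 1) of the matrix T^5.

Characteristic polynomial: λ^2 - 4λ + 3 = (λ - 3)(λ - 1), so the eigenvalues are 1, 3.
λ=3: eigenvector (-3, -2).
λ=1: eigenvector (-5, -3).
P = [[-3, -5], [-2, -3]], D = diag(3, 1), P⁻¹ = [[3, -5], [-2, 3]].
T⁵ = P·diag(243, 1)·P⁻¹ = [[-2177, 3630], [-1452, 2421]].
The requested entry is 3630.

3630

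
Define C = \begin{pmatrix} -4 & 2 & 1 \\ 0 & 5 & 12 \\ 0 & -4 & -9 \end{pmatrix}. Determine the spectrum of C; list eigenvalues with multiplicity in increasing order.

Characteristic polynomial: p(λ) = λ^3 + 8λ^2 + 19λ + 12 = (λ + 1)(λ + 3)(λ + 4).
Roots (with multiplicity): -4, -3, -1.

-4, -3, -1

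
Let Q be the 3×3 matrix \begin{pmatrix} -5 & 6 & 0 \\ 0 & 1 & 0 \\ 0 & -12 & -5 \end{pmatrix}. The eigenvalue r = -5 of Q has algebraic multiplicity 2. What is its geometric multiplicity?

Q + 5I = [[0, 6, 0], [0, 6, 0], [0, -12, 0]].
This matrix has rank 1, so its null space has dimension 3 − 1 = 2.

2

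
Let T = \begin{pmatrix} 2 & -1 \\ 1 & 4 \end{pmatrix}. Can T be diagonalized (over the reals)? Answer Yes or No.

No

Characteristic polynomial: p(μ) = μ^2 - 6μ + 9 = (μ - 3)^2.
μ = 3 has algebraic multiplicity 2; rank(T − 3I) = 1, so geometric multiplicity = 1.
Geometric multiplicity < algebraic multiplicity, so T is not diagonalizable.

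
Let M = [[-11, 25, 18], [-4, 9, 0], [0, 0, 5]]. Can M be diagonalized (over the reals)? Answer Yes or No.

No

Characteristic polynomial: p(t) = t^3 - 3t^2 - 9t - 5 = (t - 5)(t + 1)^2.
t = -1 has algebraic multiplicity 2; rank(M + 1I) = 2, so geometric multiplicity = 1.
Geometric multiplicity < algebraic multiplicity, so M is not diagonalizable.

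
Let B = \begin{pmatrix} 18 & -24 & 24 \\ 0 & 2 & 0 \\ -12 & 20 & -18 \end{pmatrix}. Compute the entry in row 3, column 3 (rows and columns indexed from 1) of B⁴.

1296

Characteristic polynomial: μ^3 - 2μ^2 - 36μ + 72 = (μ - 6)(μ - 2)(μ + 6), so the eigenvalues are -6, 2, 6.
μ=2: eigenvector (0, 1, 1).
μ=-6: eigenvector (1, 0, -1).
μ=6: eigenvector (2, 0, -1).
P = [[0, 1, 2], [1, 0, 0], [1, -1, -1]], D = diag(2, -6, 6), P⁻¹ = [[0, 1, 0], [-1, 2, -2], [1, -1, 1]].
B⁴ = P·diag(16, 1296, 1296)·P⁻¹ = [[1296, 0, 0], [0, 16, 0], [0, -1280, 1296]].
The requested entry is 1296.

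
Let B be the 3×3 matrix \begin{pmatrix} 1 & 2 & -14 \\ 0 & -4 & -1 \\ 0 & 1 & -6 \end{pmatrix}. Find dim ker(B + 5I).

B + 5I = [[6, 2, -14], [0, 1, -1], [0, 1, -1]].
This matrix has rank 2, so its null space has dimension 3 − 2 = 1.

1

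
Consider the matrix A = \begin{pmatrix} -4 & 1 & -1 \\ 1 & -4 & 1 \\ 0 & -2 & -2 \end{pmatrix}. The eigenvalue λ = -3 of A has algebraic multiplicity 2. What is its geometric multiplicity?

1

A + 3I = [[-1, 1, -1], [1, -1, 1], [0, -2, 1]].
This matrix has rank 2, so its null space has dimension 3 − 2 = 1.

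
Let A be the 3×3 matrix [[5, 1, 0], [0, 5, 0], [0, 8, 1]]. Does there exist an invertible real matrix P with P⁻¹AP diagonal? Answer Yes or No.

No

Characteristic polynomial: p(λ) = λ^3 - 11λ^2 + 35λ - 25 = (λ - 5)^2(λ - 1).
λ = 5 has algebraic multiplicity 2; rank(A − 5I) = 2, so geometric multiplicity = 1.
Geometric multiplicity < algebraic multiplicity, so A is not diagonalizable.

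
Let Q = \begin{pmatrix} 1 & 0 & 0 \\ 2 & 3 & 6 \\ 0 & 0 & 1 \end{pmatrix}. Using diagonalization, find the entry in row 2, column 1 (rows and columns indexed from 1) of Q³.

26

Characteristic polynomial: r^3 - 5r^2 + 7r - 3 = (r - 3)(r - 1)^2, so the eigenvalues are 1, 1, 3.
r=1: eigenvector (1, -1, 0).
r=3: eigenvector (0, 1, 0).
r=1: eigenvector (-3, 0, 1).
P = [[1, 0, -3], [-1, 1, 0], [0, 0, 1]], D = diag(1, 3, 1), P⁻¹ = [[1, 0, 3], [1, 1, 3], [0, 0, 1]].
Q³ = P·diag(1, 27, 1)·P⁻¹ = [[1, 0, 0], [26, 27, 78], [0, 0, 1]].
The requested entry is 26.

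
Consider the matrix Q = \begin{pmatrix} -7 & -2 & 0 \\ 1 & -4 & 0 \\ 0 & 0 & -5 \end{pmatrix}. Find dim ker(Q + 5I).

Q + 5I = [[-2, -2, 0], [1, 1, 0], [0, 0, 0]].
This matrix has rank 1, so its null space has dimension 3 − 1 = 2.

2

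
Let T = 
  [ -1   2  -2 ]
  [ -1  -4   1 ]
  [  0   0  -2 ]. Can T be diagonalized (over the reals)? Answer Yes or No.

No

Characteristic polynomial: p(r) = r^3 + 7r^2 + 16r + 12 = (r + 2)^2(r + 3).
r = -2 has algebraic multiplicity 2; rank(T + 2I) = 2, so geometric multiplicity = 1.
Geometric multiplicity < algebraic multiplicity, so T is not diagonalizable.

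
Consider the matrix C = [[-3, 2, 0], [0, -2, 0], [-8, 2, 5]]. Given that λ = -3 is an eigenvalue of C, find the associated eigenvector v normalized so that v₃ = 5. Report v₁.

C + 3I = [[0, 2, 0], [0, 1, 0], [-8, 2, 8]].
Solving (C + 3I)v = 0 gives the eigenspace spanned by (5, 0, 5).
With v₃ = 5, v = (5, 0, 5), so v₁ = 5.

5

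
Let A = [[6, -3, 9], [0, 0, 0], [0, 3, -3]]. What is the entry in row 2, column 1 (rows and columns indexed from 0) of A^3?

Characteristic polynomial: μ^3 - 3μ^2 - 18μ = μ(μ - 6)(μ + 3), so the eigenvalues are -3, 0, 6.
μ=6: eigenvector (1, 0, 0).
μ=0: eigenvector (-1, 1, 1).
μ=-3: eigenvector (-1, 0, 1).
P = [[1, -1, -1], [0, 1, 0], [0, 1, 1]], D = diag(6, 0, -3), P⁻¹ = [[1, 0, 1], [0, 1, 0], [0, -1, 1]].
A³ = P·diag(216, 0, -27)·P⁻¹ = [[216, -27, 243], [0, 0, 0], [0, 27, -27]].
The requested entry is 27.

27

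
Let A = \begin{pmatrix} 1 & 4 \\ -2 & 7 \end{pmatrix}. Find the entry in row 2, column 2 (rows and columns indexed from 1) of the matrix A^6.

Characteristic polynomial: t^2 - 8t + 15 = (t - 5)(t - 3), so the eigenvalues are 3, 5.
t=3: eigenvector (2, 1).
t=5: eigenvector (1, 1).
P = [[2, 1], [1, 1]], D = diag(3, 5), P⁻¹ = [[1, -1], [-1, 2]].
A⁶ = P·diag(729, 15625)·P⁻¹ = [[-14167, 29792], [-14896, 30521]].
The requested entry is 30521.

30521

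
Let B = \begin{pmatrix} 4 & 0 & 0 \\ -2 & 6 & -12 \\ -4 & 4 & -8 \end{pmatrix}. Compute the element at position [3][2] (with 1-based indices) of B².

Characteristic polynomial: r^3 - 2r^2 - 8r = r(r - 4)(r + 2), so the eigenvalues are -2, 0, 4.
r=4: eigenvector (1, 1, 0).
r=0: eigenvector (0, 2, 1).
r=-2: eigenvector (0, -3, -2).
P = [[1, 0, 0], [1, 2, -3], [0, 1, -2]], D = diag(4, 0, -2), P⁻¹ = [[1, 0, 0], [-2, 2, -3], [-1, 1, -2]].
B² = P·diag(16, 0, 4)·P⁻¹ = [[16, 0, 0], [28, -12, 24], [8, -8, 16]].
The requested entry is -8.

-8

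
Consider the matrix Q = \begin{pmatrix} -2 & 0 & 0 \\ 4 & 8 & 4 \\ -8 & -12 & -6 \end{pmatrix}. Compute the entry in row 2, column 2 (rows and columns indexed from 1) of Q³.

32

Characteristic polynomial: λ^3 - 4λ = λ(λ - 2)(λ + 2), so the eigenvalues are -2, 0, 2.
λ=-2: eigenvector (1, -2, 4).
λ=0: eigenvector (0, 1, -2).
λ=2: eigenvector (0, 2, -3).
P = [[1, 0, 0], [-2, 1, 2], [4, -2, -3]], D = diag(-2, 0, 2), P⁻¹ = [[1, 0, 0], [2, -3, -2], [0, 2, 1]].
Q³ = P·diag(-8, 0, 8)·P⁻¹ = [[-8, 0, 0], [16, 32, 16], [-32, -48, -24]].
The requested entry is 32.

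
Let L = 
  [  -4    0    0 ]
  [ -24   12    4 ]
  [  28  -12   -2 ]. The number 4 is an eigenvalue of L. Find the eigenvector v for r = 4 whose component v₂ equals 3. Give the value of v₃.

-6

L − 4I = [[-8, 0, 0], [-24, 8, 4], [28, -12, -6]].
Solving (L − 4I)v = 0 gives the eigenspace spanned by (0, 3, -6).
With v₂ = 3, v = (0, 3, -6), so v₃ = -6.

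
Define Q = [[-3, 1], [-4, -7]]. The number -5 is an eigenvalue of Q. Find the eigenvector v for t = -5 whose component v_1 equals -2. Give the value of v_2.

4

Q + 5I = [[2, 1], [-4, -2]].
Solving (Q + 5I)v = 0 gives the eigenspace spanned by (-2, 4).
With v_1 = -2, v = (-2, 4), so v_2 = 4.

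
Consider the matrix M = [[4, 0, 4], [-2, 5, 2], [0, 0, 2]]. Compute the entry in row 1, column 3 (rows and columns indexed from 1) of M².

Characteristic polynomial: λ^3 - 11λ^2 + 38λ - 40 = (λ - 5)(λ - 4)(λ - 2), so the eigenvalues are 2, 4, 5.
λ=2: eigenvector (-2, -2, 1).
λ=5: eigenvector (0, 1, 0).
λ=4: eigenvector (1, 2, 0).
P = [[-2, 0, 1], [-2, 1, 2], [1, 0, 0]], D = diag(2, 5, 4), P⁻¹ = [[0, 0, 1], [-2, 1, -2], [1, 0, 2]].
M² = P·diag(4, 25, 16)·P⁻¹ = [[16, 0, 24], [-18, 25, 6], [0, 0, 4]].
The requested entry is 24.

24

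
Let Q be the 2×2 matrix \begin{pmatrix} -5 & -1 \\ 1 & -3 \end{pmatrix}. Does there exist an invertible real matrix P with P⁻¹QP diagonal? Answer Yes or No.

Characteristic polynomial: p(μ) = μ^2 + 8μ + 16 = (μ + 4)^2.
μ = -4 has algebraic multiplicity 2; rank(Q + 4I) = 1, so geometric multiplicity = 1.
Geometric multiplicity < algebraic multiplicity, so Q is not diagonalizable.

No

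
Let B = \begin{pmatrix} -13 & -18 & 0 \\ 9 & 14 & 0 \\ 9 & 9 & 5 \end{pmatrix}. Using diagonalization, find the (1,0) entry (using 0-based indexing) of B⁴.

369

Characteristic polynomial: r^3 - 6r^2 - 15r + 100 = (r - 5)^2(r + 4), so the eigenvalues are -4, 5, 5.
r=5: eigenvector (-1, 1, 1).
r=-4: eigenvector (-2, 1, 1).
r=5: eigenvector (0, 0, 1).
P = [[-1, -2, 0], [1, 1, 0], [1, 1, 1]], D = diag(5, -4, 5), P⁻¹ = [[1, 2, 0], [-1, -1, 0], [0, -1, 1]].
B⁴ = P·diag(625, 256, 625)·P⁻¹ = [[-113, -738, 0], [369, 994, 0], [369, 369, 625]].
The requested entry is 369.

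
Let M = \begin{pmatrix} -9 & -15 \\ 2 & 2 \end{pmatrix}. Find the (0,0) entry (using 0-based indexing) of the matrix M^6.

20931

Characteristic polynomial: t^2 + 7t + 12 = (t + 3)(t + 4), so the eigenvalues are -4, -3.
t=-3: eigenvector (-5, 2).
t=-4: eigenvector (-3, 1).
P = [[-5, -3], [2, 1]], D = diag(-3, -4), P⁻¹ = [[1, 3], [-2, -5]].
M⁶ = P·diag(729, 4096)·P⁻¹ = [[20931, 50505], [-6734, -16106]].
The requested entry is 20931.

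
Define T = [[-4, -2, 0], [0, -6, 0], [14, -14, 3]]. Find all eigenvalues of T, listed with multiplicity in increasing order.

Characteristic polynomial: p(μ) = μ^3 + 7μ^2 - 6μ - 72 = (μ - 3)(μ + 4)(μ + 6).
Roots (with multiplicity): -6, -4, 3.

-6, -4, 3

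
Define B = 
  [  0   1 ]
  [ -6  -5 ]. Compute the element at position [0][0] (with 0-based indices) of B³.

Characteristic polynomial: λ^2 + 5λ + 6 = (λ + 2)(λ + 3), so the eigenvalues are -3, -2.
λ=-3: eigenvector (-1, 3).
λ=-2: eigenvector (1, -2).
P = [[-1, 1], [3, -2]], D = diag(-3, -2), P⁻¹ = [[2, 1], [3, 1]].
B³ = P·diag(-27, -8)·P⁻¹ = [[30, 19], [-114, -65]].
The requested entry is 30.

30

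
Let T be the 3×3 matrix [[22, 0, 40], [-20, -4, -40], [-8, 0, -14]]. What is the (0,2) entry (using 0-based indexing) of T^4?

Characteristic polynomial: μ^3 - 4μ^2 - 20μ + 48 = (μ - 6)(μ - 2)(μ + 4), so the eigenvalues are -4, 2, 6.
μ=2: eigenvector (-2, 0, 1).
μ=-4: eigenvector (0, 1, 0).
μ=6: eigenvector (5, -2, -2).
P = [[-2, 0, 5], [0, 1, -2], [1, 0, -2]], D = diag(2, -4, 6), P⁻¹ = [[2, 0, 5], [2, 1, 4], [1, 0, 2]].
T⁴ = P·diag(16, 256, 1296)·P⁻¹ = [[6416, 0, 12800], [-2080, 256, -4160], [-2560, 0, -5104]].
The requested entry is 12800.

12800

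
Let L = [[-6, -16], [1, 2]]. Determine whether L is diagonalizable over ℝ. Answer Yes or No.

Characteristic polynomial: p(r) = r^2 + 4r + 4 = (r + 2)^2.
r = -2 has algebraic multiplicity 2; rank(L + 2I) = 1, so geometric multiplicity = 1.
Geometric multiplicity < algebraic multiplicity, so L is not diagonalizable.

No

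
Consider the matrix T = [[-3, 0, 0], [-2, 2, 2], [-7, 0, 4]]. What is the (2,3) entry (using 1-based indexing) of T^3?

56

Characteristic polynomial: r^3 - 3r^2 - 10r + 24 = (r - 4)(r - 2)(r + 3), so the eigenvalues are -3, 2, 4.
r=-3: eigenvector (1, 0, 1).
r=2: eigenvector (0, 1, 0).
r=4: eigenvector (0, 1, 1).
P = [[1, 0, 0], [0, 1, 1], [1, 0, 1]], D = diag(-3, 2, 4), P⁻¹ = [[1, 0, 0], [1, 1, -1], [-1, 0, 1]].
T³ = P·diag(-27, 8, 64)·P⁻¹ = [[-27, 0, 0], [-56, 8, 56], [-91, 0, 64]].
The requested entry is 56.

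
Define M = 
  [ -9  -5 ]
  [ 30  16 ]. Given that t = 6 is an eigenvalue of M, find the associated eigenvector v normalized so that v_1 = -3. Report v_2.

9

M − 6I = [[-15, -5], [30, 10]].
Solving (M − 6I)v = 0 gives the eigenspace spanned by (-3, 9).
With v_1 = -3, v = (-3, 9), so v_2 = 9.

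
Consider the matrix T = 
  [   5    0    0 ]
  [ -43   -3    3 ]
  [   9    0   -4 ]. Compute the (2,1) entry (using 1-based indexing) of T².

-59

Characteristic polynomial: r^3 + 2r^2 - 23r - 60 = (r - 5)(r + 3)(r + 4), so the eigenvalues are -4, -3, 5.
r=5: eigenvector (1, -5, 1).
r=-3: eigenvector (0, 1, 0).
r=-4: eigenvector (0, -3, 1).
P = [[1, 0, 0], [-5, 1, -3], [1, 0, 1]], D = diag(5, -3, -4), P⁻¹ = [[1, 0, 0], [2, 1, 3], [-1, 0, 1]].
T² = P·diag(25, 9, 16)·P⁻¹ = [[25, 0, 0], [-59, 9, -21], [9, 0, 16]].
The requested entry is -59.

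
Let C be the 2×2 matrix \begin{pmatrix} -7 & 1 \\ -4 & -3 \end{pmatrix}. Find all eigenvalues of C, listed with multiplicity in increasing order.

Characteristic polynomial: p(r) = r^2 + 10r + 25 = (r + 5)^2.
Roots (with multiplicity): -5, -5.

-5, -5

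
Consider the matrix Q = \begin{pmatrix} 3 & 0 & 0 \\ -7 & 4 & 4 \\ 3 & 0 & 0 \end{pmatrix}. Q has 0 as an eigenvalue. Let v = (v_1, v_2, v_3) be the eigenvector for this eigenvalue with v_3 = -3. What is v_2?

Q = [[3, 0, 0], [-7, 4, 4], [3, 0, 0]].
Solving (Q)v = 0 gives the eigenspace spanned by (0, 3, -3).
With v_3 = -3, v = (0, 3, -3), so v_2 = 3.

3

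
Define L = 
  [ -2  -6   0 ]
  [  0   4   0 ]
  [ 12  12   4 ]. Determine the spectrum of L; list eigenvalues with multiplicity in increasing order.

Characteristic polynomial: p(μ) = μ^3 - 6μ^2 + 32 = (μ - 4)^2(μ + 2).
Roots (with multiplicity): -2, 4, 4.

-2, 4, 4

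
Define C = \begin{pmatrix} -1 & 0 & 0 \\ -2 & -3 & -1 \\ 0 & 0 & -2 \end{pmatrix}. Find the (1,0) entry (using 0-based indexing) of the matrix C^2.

Characteristic polynomial: λ^3 + 6λ^2 + 11λ + 6 = (λ + 1)(λ + 2)(λ + 3), so the eigenvalues are -3, -2, -1.
λ=-1: eigenvector (1, -1, 0).
λ=-3: eigenvector (0, 1, 0).
λ=-2: eigenvector (0, -1, 1).
P = [[1, 0, 0], [-1, 1, -1], [0, 0, 1]], D = diag(-1, -3, -2), P⁻¹ = [[1, 0, 0], [1, 1, 1], [0, 0, 1]].
C² = P·diag(1, 9, 4)·P⁻¹ = [[1, 0, 0], [8, 9, 5], [0, 0, 4]].
The requested entry is 8.

8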